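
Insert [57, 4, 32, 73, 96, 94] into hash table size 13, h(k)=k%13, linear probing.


Insert 57: h=5 -> slot 5
Insert 4: h=4 -> slot 4
Insert 32: h=6 -> slot 6
Insert 73: h=8 -> slot 8
Insert 96: h=5, 2 probes -> slot 7
Insert 94: h=3 -> slot 3

Table: [None, None, None, 94, 4, 57, 32, 96, 73, None, None, None, None]


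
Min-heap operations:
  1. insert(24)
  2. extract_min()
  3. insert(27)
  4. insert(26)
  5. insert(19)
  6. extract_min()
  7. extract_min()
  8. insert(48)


insert(24) -> [24]
extract_min()->24, []
insert(27) -> [27]
insert(26) -> [26, 27]
insert(19) -> [19, 27, 26]
extract_min()->19, [26, 27]
extract_min()->26, [27]
insert(48) -> [27, 48]

Final heap: [27, 48]


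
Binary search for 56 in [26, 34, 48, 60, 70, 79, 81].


Step 1: lo=0, hi=6, mid=3, val=60
Step 2: lo=0, hi=2, mid=1, val=34
Step 3: lo=2, hi=2, mid=2, val=48

Not found


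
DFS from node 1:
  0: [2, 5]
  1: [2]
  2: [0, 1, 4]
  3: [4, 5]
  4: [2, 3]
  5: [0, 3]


Visit 1, push [2]
Visit 2, push [4, 0]
Visit 0, push [5]
Visit 5, push [3]
Visit 3, push [4]
Visit 4, push []

DFS order: [1, 2, 0, 5, 3, 4]


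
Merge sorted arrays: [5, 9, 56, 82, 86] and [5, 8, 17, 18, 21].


Take 5 from A
Take 5 from B
Take 8 from B
Take 9 from A
Take 17 from B
Take 18 from B
Take 21 from B

Merged: [5, 5, 8, 9, 17, 18, 21, 56, 82, 86]


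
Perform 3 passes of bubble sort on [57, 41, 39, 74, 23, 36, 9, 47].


Initial: [57, 41, 39, 74, 23, 36, 9, 47]
Pass 1: [41, 39, 57, 23, 36, 9, 47, 74] (6 swaps)
Pass 2: [39, 41, 23, 36, 9, 47, 57, 74] (5 swaps)
Pass 3: [39, 23, 36, 9, 41, 47, 57, 74] (3 swaps)

After 3 passes: [39, 23, 36, 9, 41, 47, 57, 74]


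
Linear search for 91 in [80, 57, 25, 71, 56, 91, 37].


i=0: 80!=91
i=1: 57!=91
i=2: 25!=91
i=3: 71!=91
i=4: 56!=91
i=5: 91==91 found!

Found at 5, 6 comps


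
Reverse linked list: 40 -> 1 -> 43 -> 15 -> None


Step 1: curr=40, set curr.next=prev(None) | reversed so far: 40
Step 2: curr=1, set curr.next=prev(40) | reversed so far: 1 -> 40
Step 3: curr=43, set curr.next=prev(1) | reversed so far: 43 -> 1 -> 40
Step 4: curr=15, set curr.next=prev(43) | reversed so far: 15 -> 43 -> 1 -> 40

15 -> 43 -> 1 -> 40 -> None


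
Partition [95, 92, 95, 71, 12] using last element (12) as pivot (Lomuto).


Pivot: 12
Place pivot at 0: [12, 92, 95, 71, 95]

Partitioned: [12, 92, 95, 71, 95]


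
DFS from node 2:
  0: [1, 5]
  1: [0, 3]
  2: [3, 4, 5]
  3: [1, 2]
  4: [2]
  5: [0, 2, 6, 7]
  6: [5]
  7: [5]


Visit 2, push [5, 4, 3]
Visit 3, push [1]
Visit 1, push [0]
Visit 0, push [5]
Visit 5, push [7, 6]
Visit 6, push []
Visit 7, push []
Visit 4, push []

DFS order: [2, 3, 1, 0, 5, 6, 7, 4]


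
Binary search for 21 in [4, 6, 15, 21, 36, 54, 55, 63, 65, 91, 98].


Step 1: lo=0, hi=10, mid=5, val=54
Step 2: lo=0, hi=4, mid=2, val=15
Step 3: lo=3, hi=4, mid=3, val=21

Found at index 3


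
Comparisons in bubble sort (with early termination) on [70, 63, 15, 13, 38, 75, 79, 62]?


Algorithm: bubble sort (with early termination)
Input: [70, 63, 15, 13, 38, 75, 79, 62]
Sorted: [13, 15, 38, 62, 63, 70, 75, 79]

25


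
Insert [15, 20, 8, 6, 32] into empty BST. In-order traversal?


Insert 15: root
Insert 20: R from 15
Insert 8: L from 15
Insert 6: L from 15 -> L from 8
Insert 32: R from 15 -> R from 20

In-order: [6, 8, 15, 20, 32]


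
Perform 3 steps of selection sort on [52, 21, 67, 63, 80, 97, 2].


Initial: [52, 21, 67, 63, 80, 97, 2]
Step 1: min=2 at 6
  Swap: [2, 21, 67, 63, 80, 97, 52]
Step 2: min=21 at 1
  Swap: [2, 21, 67, 63, 80, 97, 52]
Step 3: min=52 at 6
  Swap: [2, 21, 52, 63, 80, 97, 67]

After 3 steps: [2, 21, 52, 63, 80, 97, 67]


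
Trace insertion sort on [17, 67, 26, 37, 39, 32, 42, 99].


Initial: [17, 67, 26, 37, 39, 32, 42, 99]
Insert 67: [17, 67, 26, 37, 39, 32, 42, 99]
Insert 26: [17, 26, 67, 37, 39, 32, 42, 99]
Insert 37: [17, 26, 37, 67, 39, 32, 42, 99]
Insert 39: [17, 26, 37, 39, 67, 32, 42, 99]
Insert 32: [17, 26, 32, 37, 39, 67, 42, 99]
Insert 42: [17, 26, 32, 37, 39, 42, 67, 99]
Insert 99: [17, 26, 32, 37, 39, 42, 67, 99]

Sorted: [17, 26, 32, 37, 39, 42, 67, 99]


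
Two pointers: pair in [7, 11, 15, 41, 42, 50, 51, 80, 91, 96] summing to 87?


lo=0(7)+hi=9(96)=103
lo=0(7)+hi=8(91)=98
lo=0(7)+hi=7(80)=87

Yes: 7+80=87


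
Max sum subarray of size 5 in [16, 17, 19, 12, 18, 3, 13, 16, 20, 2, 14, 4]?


[0:5]: 82
[1:6]: 69
[2:7]: 65
[3:8]: 62
[4:9]: 70
[5:10]: 54
[6:11]: 65
[7:12]: 56

Max: 82 at [0:5]


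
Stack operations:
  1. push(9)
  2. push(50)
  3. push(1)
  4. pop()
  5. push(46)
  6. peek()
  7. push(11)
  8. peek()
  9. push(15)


push(9) -> [9]
push(50) -> [9, 50]
push(1) -> [9, 50, 1]
pop()->1, [9, 50]
push(46) -> [9, 50, 46]
peek()->46
push(11) -> [9, 50, 46, 11]
peek()->11
push(15) -> [9, 50, 46, 11, 15]

Final stack: [9, 50, 46, 11, 15]


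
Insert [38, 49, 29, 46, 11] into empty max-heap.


Insert 38: [38]
Insert 49: [49, 38]
Insert 29: [49, 38, 29]
Insert 46: [49, 46, 29, 38]
Insert 11: [49, 46, 29, 38, 11]

Final heap: [49, 46, 29, 38, 11]


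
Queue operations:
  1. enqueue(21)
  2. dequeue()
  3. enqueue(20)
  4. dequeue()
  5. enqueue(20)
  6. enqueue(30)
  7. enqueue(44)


enqueue(21) -> [21]
dequeue()->21, []
enqueue(20) -> [20]
dequeue()->20, []
enqueue(20) -> [20]
enqueue(30) -> [20, 30]
enqueue(44) -> [20, 30, 44]

Final queue: [20, 30, 44]


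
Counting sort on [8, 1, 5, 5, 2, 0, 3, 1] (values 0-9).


Input: [8, 1, 5, 5, 2, 0, 3, 1]
Counts: [1, 2, 1, 1, 0, 2, 0, 0, 1, 0]

Sorted: [0, 1, 1, 2, 3, 5, 5, 8]


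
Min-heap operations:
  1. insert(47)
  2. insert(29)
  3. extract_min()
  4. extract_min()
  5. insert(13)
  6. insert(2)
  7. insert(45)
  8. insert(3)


insert(47) -> [47]
insert(29) -> [29, 47]
extract_min()->29, [47]
extract_min()->47, []
insert(13) -> [13]
insert(2) -> [2, 13]
insert(45) -> [2, 13, 45]
insert(3) -> [2, 3, 45, 13]

Final heap: [2, 3, 45, 13]


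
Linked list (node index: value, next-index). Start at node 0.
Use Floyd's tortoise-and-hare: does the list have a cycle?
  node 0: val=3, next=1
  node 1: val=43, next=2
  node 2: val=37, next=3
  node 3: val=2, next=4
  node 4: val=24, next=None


Floyd's tortoise (slow, +1) and hare (fast, +2):
  init: slow=0, fast=0
  step 1: slow=1, fast=2
  step 2: slow=2, fast=4
  step 3: fast -> None, no cycle

Cycle: no


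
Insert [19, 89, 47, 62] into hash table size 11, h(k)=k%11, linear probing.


Insert 19: h=8 -> slot 8
Insert 89: h=1 -> slot 1
Insert 47: h=3 -> slot 3
Insert 62: h=7 -> slot 7

Table: [None, 89, None, 47, None, None, None, 62, 19, None, None]


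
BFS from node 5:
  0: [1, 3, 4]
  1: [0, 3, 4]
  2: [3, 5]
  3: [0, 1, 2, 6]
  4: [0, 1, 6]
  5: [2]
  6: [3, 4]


Visit 5, enqueue [2]
Visit 2, enqueue [3]
Visit 3, enqueue [0, 1, 6]
Visit 0, enqueue [4]
Visit 1, enqueue []
Visit 6, enqueue []
Visit 4, enqueue []

BFS order: [5, 2, 3, 0, 1, 6, 4]


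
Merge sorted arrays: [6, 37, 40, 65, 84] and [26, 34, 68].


Take 6 from A
Take 26 from B
Take 34 from B
Take 37 from A
Take 40 from A
Take 65 from A
Take 68 from B

Merged: [6, 26, 34, 37, 40, 65, 68, 84]


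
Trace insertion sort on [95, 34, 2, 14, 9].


Initial: [95, 34, 2, 14, 9]
Insert 34: [34, 95, 2, 14, 9]
Insert 2: [2, 34, 95, 14, 9]
Insert 14: [2, 14, 34, 95, 9]
Insert 9: [2, 9, 14, 34, 95]

Sorted: [2, 9, 14, 34, 95]


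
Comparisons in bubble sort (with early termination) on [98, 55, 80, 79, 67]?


Algorithm: bubble sort (with early termination)
Input: [98, 55, 80, 79, 67]
Sorted: [55, 67, 79, 80, 98]

10


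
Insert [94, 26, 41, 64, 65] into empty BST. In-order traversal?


Insert 94: root
Insert 26: L from 94
Insert 41: L from 94 -> R from 26
Insert 64: L from 94 -> R from 26 -> R from 41
Insert 65: L from 94 -> R from 26 -> R from 41 -> R from 64

In-order: [26, 41, 64, 65, 94]


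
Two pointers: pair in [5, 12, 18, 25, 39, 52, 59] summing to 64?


lo=0(5)+hi=6(59)=64

Yes: 5+59=64


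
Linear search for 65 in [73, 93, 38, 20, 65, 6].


i=0: 73!=65
i=1: 93!=65
i=2: 38!=65
i=3: 20!=65
i=4: 65==65 found!

Found at 4, 5 comps


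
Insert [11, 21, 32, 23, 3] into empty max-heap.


Insert 11: [11]
Insert 21: [21, 11]
Insert 32: [32, 11, 21]
Insert 23: [32, 23, 21, 11]
Insert 3: [32, 23, 21, 11, 3]

Final heap: [32, 23, 21, 11, 3]


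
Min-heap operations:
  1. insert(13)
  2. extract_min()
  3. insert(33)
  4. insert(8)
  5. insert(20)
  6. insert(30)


insert(13) -> [13]
extract_min()->13, []
insert(33) -> [33]
insert(8) -> [8, 33]
insert(20) -> [8, 33, 20]
insert(30) -> [8, 30, 20, 33]

Final heap: [8, 30, 20, 33]


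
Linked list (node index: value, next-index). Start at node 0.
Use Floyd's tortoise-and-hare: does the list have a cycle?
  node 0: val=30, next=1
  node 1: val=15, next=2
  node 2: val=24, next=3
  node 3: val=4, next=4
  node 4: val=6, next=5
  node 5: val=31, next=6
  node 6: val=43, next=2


Floyd's tortoise (slow, +1) and hare (fast, +2):
  init: slow=0, fast=0
  step 1: slow=1, fast=2
  step 2: slow=2, fast=4
  step 3: slow=3, fast=6
  step 4: slow=4, fast=3
  step 5: slow=5, fast=5
  slow == fast at node 5: cycle detected

Cycle: yes


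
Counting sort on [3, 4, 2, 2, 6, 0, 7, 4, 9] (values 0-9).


Input: [3, 4, 2, 2, 6, 0, 7, 4, 9]
Counts: [1, 0, 2, 1, 2, 0, 1, 1, 0, 1]

Sorted: [0, 2, 2, 3, 4, 4, 6, 7, 9]


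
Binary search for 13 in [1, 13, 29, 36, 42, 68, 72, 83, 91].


Step 1: lo=0, hi=8, mid=4, val=42
Step 2: lo=0, hi=3, mid=1, val=13

Found at index 1


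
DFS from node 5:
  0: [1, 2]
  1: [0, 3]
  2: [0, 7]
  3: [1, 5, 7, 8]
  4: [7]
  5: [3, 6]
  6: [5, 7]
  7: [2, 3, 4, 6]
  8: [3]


Visit 5, push [6, 3]
Visit 3, push [8, 7, 1]
Visit 1, push [0]
Visit 0, push [2]
Visit 2, push [7]
Visit 7, push [6, 4]
Visit 4, push []
Visit 6, push []
Visit 8, push []

DFS order: [5, 3, 1, 0, 2, 7, 4, 6, 8]


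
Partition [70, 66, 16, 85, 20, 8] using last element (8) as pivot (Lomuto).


Pivot: 8
Place pivot at 0: [8, 66, 16, 85, 20, 70]

Partitioned: [8, 66, 16, 85, 20, 70]


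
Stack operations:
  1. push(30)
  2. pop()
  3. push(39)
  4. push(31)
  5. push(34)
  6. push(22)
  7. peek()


push(30) -> [30]
pop()->30, []
push(39) -> [39]
push(31) -> [39, 31]
push(34) -> [39, 31, 34]
push(22) -> [39, 31, 34, 22]
peek()->22

Final stack: [39, 31, 34, 22]


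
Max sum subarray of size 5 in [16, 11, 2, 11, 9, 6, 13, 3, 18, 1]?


[0:5]: 49
[1:6]: 39
[2:7]: 41
[3:8]: 42
[4:9]: 49
[5:10]: 41

Max: 49 at [0:5]


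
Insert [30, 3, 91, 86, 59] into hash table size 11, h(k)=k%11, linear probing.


Insert 30: h=8 -> slot 8
Insert 3: h=3 -> slot 3
Insert 91: h=3, 1 probes -> slot 4
Insert 86: h=9 -> slot 9
Insert 59: h=4, 1 probes -> slot 5

Table: [None, None, None, 3, 91, 59, None, None, 30, 86, None]


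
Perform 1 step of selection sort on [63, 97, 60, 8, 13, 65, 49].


Initial: [63, 97, 60, 8, 13, 65, 49]
Step 1: min=8 at 3
  Swap: [8, 97, 60, 63, 13, 65, 49]

After 1 step: [8, 97, 60, 63, 13, 65, 49]


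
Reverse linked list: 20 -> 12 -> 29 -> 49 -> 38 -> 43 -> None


Step 1: curr=20, set curr.next=prev(None) | reversed so far: 20
Step 2: curr=12, set curr.next=prev(20) | reversed so far: 12 -> 20
Step 3: curr=29, set curr.next=prev(12) | reversed so far: 29 -> 12 -> 20
Step 4: curr=49, set curr.next=prev(29) | reversed so far: 49 -> 29 -> 12 -> 20
Step 5: curr=38, set curr.next=prev(49) | reversed so far: 38 -> 49 -> 29 -> 12 -> 20
Step 6: curr=43, set curr.next=prev(38) | reversed so far: 43 -> 38 -> 49 -> 29 -> 12 -> 20

43 -> 38 -> 49 -> 29 -> 12 -> 20 -> None


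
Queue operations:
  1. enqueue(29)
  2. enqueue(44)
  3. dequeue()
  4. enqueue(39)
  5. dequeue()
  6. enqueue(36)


enqueue(29) -> [29]
enqueue(44) -> [29, 44]
dequeue()->29, [44]
enqueue(39) -> [44, 39]
dequeue()->44, [39]
enqueue(36) -> [39, 36]

Final queue: [39, 36]


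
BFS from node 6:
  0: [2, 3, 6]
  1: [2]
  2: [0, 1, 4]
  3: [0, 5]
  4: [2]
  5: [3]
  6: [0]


Visit 6, enqueue [0]
Visit 0, enqueue [2, 3]
Visit 2, enqueue [1, 4]
Visit 3, enqueue [5]
Visit 1, enqueue []
Visit 4, enqueue []
Visit 5, enqueue []

BFS order: [6, 0, 2, 3, 1, 4, 5]


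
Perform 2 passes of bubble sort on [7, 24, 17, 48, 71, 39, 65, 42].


Initial: [7, 24, 17, 48, 71, 39, 65, 42]
Pass 1: [7, 17, 24, 48, 39, 65, 42, 71] (4 swaps)
Pass 2: [7, 17, 24, 39, 48, 42, 65, 71] (2 swaps)

After 2 passes: [7, 17, 24, 39, 48, 42, 65, 71]


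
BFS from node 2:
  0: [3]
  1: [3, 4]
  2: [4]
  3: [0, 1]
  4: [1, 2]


Visit 2, enqueue [4]
Visit 4, enqueue [1]
Visit 1, enqueue [3]
Visit 3, enqueue [0]
Visit 0, enqueue []

BFS order: [2, 4, 1, 3, 0]


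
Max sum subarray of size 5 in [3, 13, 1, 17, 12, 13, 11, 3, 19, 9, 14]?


[0:5]: 46
[1:6]: 56
[2:7]: 54
[3:8]: 56
[4:9]: 58
[5:10]: 55
[6:11]: 56

Max: 58 at [4:9]


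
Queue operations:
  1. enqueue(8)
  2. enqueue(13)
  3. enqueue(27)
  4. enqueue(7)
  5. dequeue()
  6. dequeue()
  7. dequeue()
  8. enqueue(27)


enqueue(8) -> [8]
enqueue(13) -> [8, 13]
enqueue(27) -> [8, 13, 27]
enqueue(7) -> [8, 13, 27, 7]
dequeue()->8, [13, 27, 7]
dequeue()->13, [27, 7]
dequeue()->27, [7]
enqueue(27) -> [7, 27]

Final queue: [7, 27]


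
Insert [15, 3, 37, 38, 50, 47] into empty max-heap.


Insert 15: [15]
Insert 3: [15, 3]
Insert 37: [37, 3, 15]
Insert 38: [38, 37, 15, 3]
Insert 50: [50, 38, 15, 3, 37]
Insert 47: [50, 38, 47, 3, 37, 15]

Final heap: [50, 38, 47, 3, 37, 15]


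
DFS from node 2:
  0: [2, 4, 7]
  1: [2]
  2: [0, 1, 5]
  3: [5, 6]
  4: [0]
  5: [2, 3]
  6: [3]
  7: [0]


Visit 2, push [5, 1, 0]
Visit 0, push [7, 4]
Visit 4, push []
Visit 7, push []
Visit 1, push []
Visit 5, push [3]
Visit 3, push [6]
Visit 6, push []

DFS order: [2, 0, 4, 7, 1, 5, 3, 6]


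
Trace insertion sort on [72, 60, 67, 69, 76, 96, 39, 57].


Initial: [72, 60, 67, 69, 76, 96, 39, 57]
Insert 60: [60, 72, 67, 69, 76, 96, 39, 57]
Insert 67: [60, 67, 72, 69, 76, 96, 39, 57]
Insert 69: [60, 67, 69, 72, 76, 96, 39, 57]
Insert 76: [60, 67, 69, 72, 76, 96, 39, 57]
Insert 96: [60, 67, 69, 72, 76, 96, 39, 57]
Insert 39: [39, 60, 67, 69, 72, 76, 96, 57]
Insert 57: [39, 57, 60, 67, 69, 72, 76, 96]

Sorted: [39, 57, 60, 67, 69, 72, 76, 96]


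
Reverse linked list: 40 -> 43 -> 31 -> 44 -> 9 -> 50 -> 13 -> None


Step 1: curr=40, set curr.next=prev(None) | reversed so far: 40
Step 2: curr=43, set curr.next=prev(40) | reversed so far: 43 -> 40
Step 3: curr=31, set curr.next=prev(43) | reversed so far: 31 -> 43 -> 40
Step 4: curr=44, set curr.next=prev(31) | reversed so far: 44 -> 31 -> 43 -> 40
Step 5: curr=9, set curr.next=prev(44) | reversed so far: 9 -> 44 -> 31 -> 43 -> 40
Step 6: curr=50, set curr.next=prev(9) | reversed so far: 50 -> 9 -> 44 -> 31 -> 43 -> 40
Step 7: curr=13, set curr.next=prev(50) | reversed so far: 13 -> 50 -> 9 -> 44 -> 31 -> 43 -> 40

13 -> 50 -> 9 -> 44 -> 31 -> 43 -> 40 -> None


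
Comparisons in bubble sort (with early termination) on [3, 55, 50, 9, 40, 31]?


Algorithm: bubble sort (with early termination)
Input: [3, 55, 50, 9, 40, 31]
Sorted: [3, 9, 31, 40, 50, 55]

14


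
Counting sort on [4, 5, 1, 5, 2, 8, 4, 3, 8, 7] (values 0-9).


Input: [4, 5, 1, 5, 2, 8, 4, 3, 8, 7]
Counts: [0, 1, 1, 1, 2, 2, 0, 1, 2, 0]

Sorted: [1, 2, 3, 4, 4, 5, 5, 7, 8, 8]


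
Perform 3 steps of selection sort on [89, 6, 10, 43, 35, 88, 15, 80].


Initial: [89, 6, 10, 43, 35, 88, 15, 80]
Step 1: min=6 at 1
  Swap: [6, 89, 10, 43, 35, 88, 15, 80]
Step 2: min=10 at 2
  Swap: [6, 10, 89, 43, 35, 88, 15, 80]
Step 3: min=15 at 6
  Swap: [6, 10, 15, 43, 35, 88, 89, 80]

After 3 steps: [6, 10, 15, 43, 35, 88, 89, 80]


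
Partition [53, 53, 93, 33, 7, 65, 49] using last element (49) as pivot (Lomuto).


Pivot: 49
  33 <= 49: swap -> [33, 53, 93, 53, 7, 65, 49]
  7 <= 49: swap -> [33, 7, 93, 53, 53, 65, 49]
Place pivot at 2: [33, 7, 49, 53, 53, 65, 93]

Partitioned: [33, 7, 49, 53, 53, 65, 93]


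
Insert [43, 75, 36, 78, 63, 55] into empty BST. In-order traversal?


Insert 43: root
Insert 75: R from 43
Insert 36: L from 43
Insert 78: R from 43 -> R from 75
Insert 63: R from 43 -> L from 75
Insert 55: R from 43 -> L from 75 -> L from 63

In-order: [36, 43, 55, 63, 75, 78]


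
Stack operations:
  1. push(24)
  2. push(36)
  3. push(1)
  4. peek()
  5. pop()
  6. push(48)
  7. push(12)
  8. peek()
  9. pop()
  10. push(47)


push(24) -> [24]
push(36) -> [24, 36]
push(1) -> [24, 36, 1]
peek()->1
pop()->1, [24, 36]
push(48) -> [24, 36, 48]
push(12) -> [24, 36, 48, 12]
peek()->12
pop()->12, [24, 36, 48]
push(47) -> [24, 36, 48, 47]

Final stack: [24, 36, 48, 47]


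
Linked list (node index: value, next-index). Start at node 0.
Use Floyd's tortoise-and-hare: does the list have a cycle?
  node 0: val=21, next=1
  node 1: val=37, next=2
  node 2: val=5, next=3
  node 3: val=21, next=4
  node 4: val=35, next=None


Floyd's tortoise (slow, +1) and hare (fast, +2):
  init: slow=0, fast=0
  step 1: slow=1, fast=2
  step 2: slow=2, fast=4
  step 3: fast -> None, no cycle

Cycle: no


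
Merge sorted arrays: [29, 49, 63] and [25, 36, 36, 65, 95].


Take 25 from B
Take 29 from A
Take 36 from B
Take 36 from B
Take 49 from A
Take 63 from A

Merged: [25, 29, 36, 36, 49, 63, 65, 95]


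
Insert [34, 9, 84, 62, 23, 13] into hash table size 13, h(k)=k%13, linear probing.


Insert 34: h=8 -> slot 8
Insert 9: h=9 -> slot 9
Insert 84: h=6 -> slot 6
Insert 62: h=10 -> slot 10
Insert 23: h=10, 1 probes -> slot 11
Insert 13: h=0 -> slot 0

Table: [13, None, None, None, None, None, 84, None, 34, 9, 62, 23, None]


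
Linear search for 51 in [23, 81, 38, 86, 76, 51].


i=0: 23!=51
i=1: 81!=51
i=2: 38!=51
i=3: 86!=51
i=4: 76!=51
i=5: 51==51 found!

Found at 5, 6 comps


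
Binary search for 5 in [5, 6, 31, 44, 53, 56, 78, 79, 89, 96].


Step 1: lo=0, hi=9, mid=4, val=53
Step 2: lo=0, hi=3, mid=1, val=6
Step 3: lo=0, hi=0, mid=0, val=5

Found at index 0


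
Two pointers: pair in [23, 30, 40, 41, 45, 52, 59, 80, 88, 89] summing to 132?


lo=0(23)+hi=9(89)=112
lo=1(30)+hi=9(89)=119
lo=2(40)+hi=9(89)=129
lo=3(41)+hi=9(89)=130
lo=4(45)+hi=9(89)=134
lo=4(45)+hi=8(88)=133
lo=4(45)+hi=7(80)=125
lo=5(52)+hi=7(80)=132

Yes: 52+80=132


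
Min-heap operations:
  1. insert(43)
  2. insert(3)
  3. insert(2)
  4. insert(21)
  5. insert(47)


insert(43) -> [43]
insert(3) -> [3, 43]
insert(2) -> [2, 43, 3]
insert(21) -> [2, 21, 3, 43]
insert(47) -> [2, 21, 3, 43, 47]

Final heap: [2, 21, 3, 43, 47]


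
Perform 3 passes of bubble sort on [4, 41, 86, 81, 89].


Initial: [4, 41, 86, 81, 89]
Pass 1: [4, 41, 81, 86, 89] (1 swaps)
Pass 2: [4, 41, 81, 86, 89] (0 swaps)
Pass 3: [4, 41, 81, 86, 89] (0 swaps)

After 3 passes: [4, 41, 81, 86, 89]


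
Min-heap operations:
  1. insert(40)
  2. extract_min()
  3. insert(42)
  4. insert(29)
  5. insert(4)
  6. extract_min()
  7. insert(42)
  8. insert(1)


insert(40) -> [40]
extract_min()->40, []
insert(42) -> [42]
insert(29) -> [29, 42]
insert(4) -> [4, 42, 29]
extract_min()->4, [29, 42]
insert(42) -> [29, 42, 42]
insert(1) -> [1, 29, 42, 42]

Final heap: [1, 29, 42, 42]


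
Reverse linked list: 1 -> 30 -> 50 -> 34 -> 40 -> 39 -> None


Step 1: curr=1, set curr.next=prev(None) | reversed so far: 1
Step 2: curr=30, set curr.next=prev(1) | reversed so far: 30 -> 1
Step 3: curr=50, set curr.next=prev(30) | reversed so far: 50 -> 30 -> 1
Step 4: curr=34, set curr.next=prev(50) | reversed so far: 34 -> 50 -> 30 -> 1
Step 5: curr=40, set curr.next=prev(34) | reversed so far: 40 -> 34 -> 50 -> 30 -> 1
Step 6: curr=39, set curr.next=prev(40) | reversed so far: 39 -> 40 -> 34 -> 50 -> 30 -> 1

39 -> 40 -> 34 -> 50 -> 30 -> 1 -> None


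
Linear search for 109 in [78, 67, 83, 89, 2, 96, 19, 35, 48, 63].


i=0: 78!=109
i=1: 67!=109
i=2: 83!=109
i=3: 89!=109
i=4: 2!=109
i=5: 96!=109
i=6: 19!=109
i=7: 35!=109
i=8: 48!=109
i=9: 63!=109

Not found, 10 comps


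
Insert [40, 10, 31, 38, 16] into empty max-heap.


Insert 40: [40]
Insert 10: [40, 10]
Insert 31: [40, 10, 31]
Insert 38: [40, 38, 31, 10]
Insert 16: [40, 38, 31, 10, 16]

Final heap: [40, 38, 31, 10, 16]


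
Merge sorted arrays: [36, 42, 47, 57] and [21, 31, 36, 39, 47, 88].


Take 21 from B
Take 31 from B
Take 36 from A
Take 36 from B
Take 39 from B
Take 42 from A
Take 47 from A
Take 47 from B
Take 57 from A

Merged: [21, 31, 36, 36, 39, 42, 47, 47, 57, 88]


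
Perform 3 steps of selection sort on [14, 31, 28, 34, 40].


Initial: [14, 31, 28, 34, 40]
Step 1: min=14 at 0
  Swap: [14, 31, 28, 34, 40]
Step 2: min=28 at 2
  Swap: [14, 28, 31, 34, 40]
Step 3: min=31 at 2
  Swap: [14, 28, 31, 34, 40]

After 3 steps: [14, 28, 31, 34, 40]


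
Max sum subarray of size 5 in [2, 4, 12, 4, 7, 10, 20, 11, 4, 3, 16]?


[0:5]: 29
[1:6]: 37
[2:7]: 53
[3:8]: 52
[4:9]: 52
[5:10]: 48
[6:11]: 54

Max: 54 at [6:11]


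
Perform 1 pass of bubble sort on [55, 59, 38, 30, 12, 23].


Initial: [55, 59, 38, 30, 12, 23]
Pass 1: [55, 38, 30, 12, 23, 59] (4 swaps)

After 1 pass: [55, 38, 30, 12, 23, 59]


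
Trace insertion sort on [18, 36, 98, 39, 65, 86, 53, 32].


Initial: [18, 36, 98, 39, 65, 86, 53, 32]
Insert 36: [18, 36, 98, 39, 65, 86, 53, 32]
Insert 98: [18, 36, 98, 39, 65, 86, 53, 32]
Insert 39: [18, 36, 39, 98, 65, 86, 53, 32]
Insert 65: [18, 36, 39, 65, 98, 86, 53, 32]
Insert 86: [18, 36, 39, 65, 86, 98, 53, 32]
Insert 53: [18, 36, 39, 53, 65, 86, 98, 32]
Insert 32: [18, 32, 36, 39, 53, 65, 86, 98]

Sorted: [18, 32, 36, 39, 53, 65, 86, 98]


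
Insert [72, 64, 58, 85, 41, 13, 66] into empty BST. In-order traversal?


Insert 72: root
Insert 64: L from 72
Insert 58: L from 72 -> L from 64
Insert 85: R from 72
Insert 41: L from 72 -> L from 64 -> L from 58
Insert 13: L from 72 -> L from 64 -> L from 58 -> L from 41
Insert 66: L from 72 -> R from 64

In-order: [13, 41, 58, 64, 66, 72, 85]


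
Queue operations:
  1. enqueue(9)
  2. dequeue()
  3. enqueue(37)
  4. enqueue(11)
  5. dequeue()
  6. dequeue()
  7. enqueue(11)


enqueue(9) -> [9]
dequeue()->9, []
enqueue(37) -> [37]
enqueue(11) -> [37, 11]
dequeue()->37, [11]
dequeue()->11, []
enqueue(11) -> [11]

Final queue: [11]


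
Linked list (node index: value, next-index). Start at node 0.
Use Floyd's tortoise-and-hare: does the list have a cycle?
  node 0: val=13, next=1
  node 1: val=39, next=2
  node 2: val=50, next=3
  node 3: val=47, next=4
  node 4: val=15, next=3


Floyd's tortoise (slow, +1) and hare (fast, +2):
  init: slow=0, fast=0
  step 1: slow=1, fast=2
  step 2: slow=2, fast=4
  step 3: slow=3, fast=4
  step 4: slow=4, fast=4
  slow == fast at node 4: cycle detected

Cycle: yes


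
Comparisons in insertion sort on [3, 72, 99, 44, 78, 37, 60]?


Algorithm: insertion sort
Input: [3, 72, 99, 44, 78, 37, 60]
Sorted: [3, 37, 44, 60, 72, 78, 99]

16


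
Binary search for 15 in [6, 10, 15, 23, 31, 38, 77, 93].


Step 1: lo=0, hi=7, mid=3, val=23
Step 2: lo=0, hi=2, mid=1, val=10
Step 3: lo=2, hi=2, mid=2, val=15

Found at index 2


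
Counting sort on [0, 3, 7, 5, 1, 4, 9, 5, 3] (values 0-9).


Input: [0, 3, 7, 5, 1, 4, 9, 5, 3]
Counts: [1, 1, 0, 2, 1, 2, 0, 1, 0, 1]

Sorted: [0, 1, 3, 3, 4, 5, 5, 7, 9]


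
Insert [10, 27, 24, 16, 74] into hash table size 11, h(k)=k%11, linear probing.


Insert 10: h=10 -> slot 10
Insert 27: h=5 -> slot 5
Insert 24: h=2 -> slot 2
Insert 16: h=5, 1 probes -> slot 6
Insert 74: h=8 -> slot 8

Table: [None, None, 24, None, None, 27, 16, None, 74, None, 10]


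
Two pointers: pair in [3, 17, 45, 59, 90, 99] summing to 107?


lo=0(3)+hi=5(99)=102
lo=1(17)+hi=5(99)=116
lo=1(17)+hi=4(90)=107

Yes: 17+90=107


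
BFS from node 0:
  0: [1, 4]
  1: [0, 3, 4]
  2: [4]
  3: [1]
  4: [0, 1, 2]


Visit 0, enqueue [1, 4]
Visit 1, enqueue [3]
Visit 4, enqueue [2]
Visit 3, enqueue []
Visit 2, enqueue []

BFS order: [0, 1, 4, 3, 2]


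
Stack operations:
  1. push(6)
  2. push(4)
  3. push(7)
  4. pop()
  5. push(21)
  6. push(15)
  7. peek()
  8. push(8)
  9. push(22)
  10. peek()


push(6) -> [6]
push(4) -> [6, 4]
push(7) -> [6, 4, 7]
pop()->7, [6, 4]
push(21) -> [6, 4, 21]
push(15) -> [6, 4, 21, 15]
peek()->15
push(8) -> [6, 4, 21, 15, 8]
push(22) -> [6, 4, 21, 15, 8, 22]
peek()->22

Final stack: [6, 4, 21, 15, 8, 22]


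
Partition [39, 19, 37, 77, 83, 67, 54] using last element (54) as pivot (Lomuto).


Pivot: 54
  39 <= 54: advance i (no swap)
  19 <= 54: advance i (no swap)
  37 <= 54: advance i (no swap)
Place pivot at 3: [39, 19, 37, 54, 83, 67, 77]

Partitioned: [39, 19, 37, 54, 83, 67, 77]


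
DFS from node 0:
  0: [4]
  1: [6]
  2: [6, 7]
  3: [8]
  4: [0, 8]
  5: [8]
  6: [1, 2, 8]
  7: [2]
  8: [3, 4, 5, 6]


Visit 0, push [4]
Visit 4, push [8]
Visit 8, push [6, 5, 3]
Visit 3, push []
Visit 5, push []
Visit 6, push [2, 1]
Visit 1, push []
Visit 2, push [7]
Visit 7, push []

DFS order: [0, 4, 8, 3, 5, 6, 1, 2, 7]


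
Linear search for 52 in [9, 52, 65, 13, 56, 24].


i=0: 9!=52
i=1: 52==52 found!

Found at 1, 2 comps


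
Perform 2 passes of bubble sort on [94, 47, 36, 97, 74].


Initial: [94, 47, 36, 97, 74]
Pass 1: [47, 36, 94, 74, 97] (3 swaps)
Pass 2: [36, 47, 74, 94, 97] (2 swaps)

After 2 passes: [36, 47, 74, 94, 97]


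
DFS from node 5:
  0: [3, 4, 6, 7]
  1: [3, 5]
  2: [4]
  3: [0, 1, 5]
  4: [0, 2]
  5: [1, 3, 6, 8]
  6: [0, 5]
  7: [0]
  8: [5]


Visit 5, push [8, 6, 3, 1]
Visit 1, push [3]
Visit 3, push [0]
Visit 0, push [7, 6, 4]
Visit 4, push [2]
Visit 2, push []
Visit 6, push []
Visit 7, push []
Visit 8, push []

DFS order: [5, 1, 3, 0, 4, 2, 6, 7, 8]


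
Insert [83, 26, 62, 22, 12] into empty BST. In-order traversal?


Insert 83: root
Insert 26: L from 83
Insert 62: L from 83 -> R from 26
Insert 22: L from 83 -> L from 26
Insert 12: L from 83 -> L from 26 -> L from 22

In-order: [12, 22, 26, 62, 83]


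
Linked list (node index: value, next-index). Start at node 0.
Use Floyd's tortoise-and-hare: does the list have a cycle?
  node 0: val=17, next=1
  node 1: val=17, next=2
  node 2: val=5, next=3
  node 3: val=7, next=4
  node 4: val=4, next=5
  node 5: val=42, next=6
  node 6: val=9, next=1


Floyd's tortoise (slow, +1) and hare (fast, +2):
  init: slow=0, fast=0
  step 1: slow=1, fast=2
  step 2: slow=2, fast=4
  step 3: slow=3, fast=6
  step 4: slow=4, fast=2
  step 5: slow=5, fast=4
  step 6: slow=6, fast=6
  slow == fast at node 6: cycle detected

Cycle: yes


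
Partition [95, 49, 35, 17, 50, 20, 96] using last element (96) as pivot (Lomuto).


Pivot: 96
  95 <= 96: advance i (no swap)
  49 <= 96: advance i (no swap)
  35 <= 96: advance i (no swap)
  17 <= 96: advance i (no swap)
  50 <= 96: advance i (no swap)
  20 <= 96: advance i (no swap)
Place pivot at 6: [95, 49, 35, 17, 50, 20, 96]

Partitioned: [95, 49, 35, 17, 50, 20, 96]


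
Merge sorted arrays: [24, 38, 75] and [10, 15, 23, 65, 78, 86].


Take 10 from B
Take 15 from B
Take 23 from B
Take 24 from A
Take 38 from A
Take 65 from B
Take 75 from A

Merged: [10, 15, 23, 24, 38, 65, 75, 78, 86]


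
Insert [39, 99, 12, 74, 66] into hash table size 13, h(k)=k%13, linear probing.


Insert 39: h=0 -> slot 0
Insert 99: h=8 -> slot 8
Insert 12: h=12 -> slot 12
Insert 74: h=9 -> slot 9
Insert 66: h=1 -> slot 1

Table: [39, 66, None, None, None, None, None, None, 99, 74, None, None, 12]


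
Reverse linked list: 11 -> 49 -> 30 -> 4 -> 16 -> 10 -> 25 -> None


Step 1: curr=11, set curr.next=prev(None) | reversed so far: 11
Step 2: curr=49, set curr.next=prev(11) | reversed so far: 49 -> 11
Step 3: curr=30, set curr.next=prev(49) | reversed so far: 30 -> 49 -> 11
Step 4: curr=4, set curr.next=prev(30) | reversed so far: 4 -> 30 -> 49 -> 11
Step 5: curr=16, set curr.next=prev(4) | reversed so far: 16 -> 4 -> 30 -> 49 -> 11
Step 6: curr=10, set curr.next=prev(16) | reversed so far: 10 -> 16 -> 4 -> 30 -> 49 -> 11
Step 7: curr=25, set curr.next=prev(10) | reversed so far: 25 -> 10 -> 16 -> 4 -> 30 -> 49 -> 11

25 -> 10 -> 16 -> 4 -> 30 -> 49 -> 11 -> None


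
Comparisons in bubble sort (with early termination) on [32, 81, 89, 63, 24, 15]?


Algorithm: bubble sort (with early termination)
Input: [32, 81, 89, 63, 24, 15]
Sorted: [15, 24, 32, 63, 81, 89]

15


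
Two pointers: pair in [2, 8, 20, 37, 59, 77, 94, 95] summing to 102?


lo=0(2)+hi=7(95)=97
lo=1(8)+hi=7(95)=103
lo=1(8)+hi=6(94)=102

Yes: 8+94=102


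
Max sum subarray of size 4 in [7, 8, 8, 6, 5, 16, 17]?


[0:4]: 29
[1:5]: 27
[2:6]: 35
[3:7]: 44

Max: 44 at [3:7]


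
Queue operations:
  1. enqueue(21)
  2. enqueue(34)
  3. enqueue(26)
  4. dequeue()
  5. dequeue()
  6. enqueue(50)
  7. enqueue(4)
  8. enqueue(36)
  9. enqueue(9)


enqueue(21) -> [21]
enqueue(34) -> [21, 34]
enqueue(26) -> [21, 34, 26]
dequeue()->21, [34, 26]
dequeue()->34, [26]
enqueue(50) -> [26, 50]
enqueue(4) -> [26, 50, 4]
enqueue(36) -> [26, 50, 4, 36]
enqueue(9) -> [26, 50, 4, 36, 9]

Final queue: [26, 50, 4, 36, 9]


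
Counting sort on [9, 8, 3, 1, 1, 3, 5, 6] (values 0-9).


Input: [9, 8, 3, 1, 1, 3, 5, 6]
Counts: [0, 2, 0, 2, 0, 1, 1, 0, 1, 1]

Sorted: [1, 1, 3, 3, 5, 6, 8, 9]


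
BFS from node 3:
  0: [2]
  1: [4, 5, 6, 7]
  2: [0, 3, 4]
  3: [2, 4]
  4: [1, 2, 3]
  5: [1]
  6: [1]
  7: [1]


Visit 3, enqueue [2, 4]
Visit 2, enqueue [0]
Visit 4, enqueue [1]
Visit 0, enqueue []
Visit 1, enqueue [5, 6, 7]
Visit 5, enqueue []
Visit 6, enqueue []
Visit 7, enqueue []

BFS order: [3, 2, 4, 0, 1, 5, 6, 7]


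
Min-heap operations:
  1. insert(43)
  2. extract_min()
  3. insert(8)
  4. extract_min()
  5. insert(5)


insert(43) -> [43]
extract_min()->43, []
insert(8) -> [8]
extract_min()->8, []
insert(5) -> [5]

Final heap: [5]


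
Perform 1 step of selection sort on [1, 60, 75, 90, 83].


Initial: [1, 60, 75, 90, 83]
Step 1: min=1 at 0
  Swap: [1, 60, 75, 90, 83]

After 1 step: [1, 60, 75, 90, 83]


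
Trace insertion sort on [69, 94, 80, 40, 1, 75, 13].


Initial: [69, 94, 80, 40, 1, 75, 13]
Insert 94: [69, 94, 80, 40, 1, 75, 13]
Insert 80: [69, 80, 94, 40, 1, 75, 13]
Insert 40: [40, 69, 80, 94, 1, 75, 13]
Insert 1: [1, 40, 69, 80, 94, 75, 13]
Insert 75: [1, 40, 69, 75, 80, 94, 13]
Insert 13: [1, 13, 40, 69, 75, 80, 94]

Sorted: [1, 13, 40, 69, 75, 80, 94]


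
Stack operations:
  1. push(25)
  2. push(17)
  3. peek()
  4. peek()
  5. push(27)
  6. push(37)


push(25) -> [25]
push(17) -> [25, 17]
peek()->17
peek()->17
push(27) -> [25, 17, 27]
push(37) -> [25, 17, 27, 37]

Final stack: [25, 17, 27, 37]


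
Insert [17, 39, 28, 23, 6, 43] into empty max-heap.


Insert 17: [17]
Insert 39: [39, 17]
Insert 28: [39, 17, 28]
Insert 23: [39, 23, 28, 17]
Insert 6: [39, 23, 28, 17, 6]
Insert 43: [43, 23, 39, 17, 6, 28]

Final heap: [43, 23, 39, 17, 6, 28]


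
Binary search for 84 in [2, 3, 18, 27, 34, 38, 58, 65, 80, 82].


Step 1: lo=0, hi=9, mid=4, val=34
Step 2: lo=5, hi=9, mid=7, val=65
Step 3: lo=8, hi=9, mid=8, val=80
Step 4: lo=9, hi=9, mid=9, val=82

Not found


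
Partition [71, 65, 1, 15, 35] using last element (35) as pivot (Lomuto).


Pivot: 35
  1 <= 35: swap -> [1, 65, 71, 15, 35]
  15 <= 35: swap -> [1, 15, 71, 65, 35]
Place pivot at 2: [1, 15, 35, 65, 71]

Partitioned: [1, 15, 35, 65, 71]


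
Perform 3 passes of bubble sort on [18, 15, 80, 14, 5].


Initial: [18, 15, 80, 14, 5]
Pass 1: [15, 18, 14, 5, 80] (3 swaps)
Pass 2: [15, 14, 5, 18, 80] (2 swaps)
Pass 3: [14, 5, 15, 18, 80] (2 swaps)

After 3 passes: [14, 5, 15, 18, 80]


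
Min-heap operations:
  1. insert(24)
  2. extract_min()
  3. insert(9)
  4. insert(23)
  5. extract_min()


insert(24) -> [24]
extract_min()->24, []
insert(9) -> [9]
insert(23) -> [9, 23]
extract_min()->9, [23]

Final heap: [23]


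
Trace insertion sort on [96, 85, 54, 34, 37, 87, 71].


Initial: [96, 85, 54, 34, 37, 87, 71]
Insert 85: [85, 96, 54, 34, 37, 87, 71]
Insert 54: [54, 85, 96, 34, 37, 87, 71]
Insert 34: [34, 54, 85, 96, 37, 87, 71]
Insert 37: [34, 37, 54, 85, 96, 87, 71]
Insert 87: [34, 37, 54, 85, 87, 96, 71]
Insert 71: [34, 37, 54, 71, 85, 87, 96]

Sorted: [34, 37, 54, 71, 85, 87, 96]


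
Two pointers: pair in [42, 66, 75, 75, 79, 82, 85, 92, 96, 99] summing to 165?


lo=0(42)+hi=9(99)=141
lo=1(66)+hi=9(99)=165

Yes: 66+99=165


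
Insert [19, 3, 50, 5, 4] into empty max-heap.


Insert 19: [19]
Insert 3: [19, 3]
Insert 50: [50, 3, 19]
Insert 5: [50, 5, 19, 3]
Insert 4: [50, 5, 19, 3, 4]

Final heap: [50, 5, 19, 3, 4]


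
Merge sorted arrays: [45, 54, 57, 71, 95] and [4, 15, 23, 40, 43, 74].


Take 4 from B
Take 15 from B
Take 23 from B
Take 40 from B
Take 43 from B
Take 45 from A
Take 54 from A
Take 57 from A
Take 71 from A
Take 74 from B

Merged: [4, 15, 23, 40, 43, 45, 54, 57, 71, 74, 95]


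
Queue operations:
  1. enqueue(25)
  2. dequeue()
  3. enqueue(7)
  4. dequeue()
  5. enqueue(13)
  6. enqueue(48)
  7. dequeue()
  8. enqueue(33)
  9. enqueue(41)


enqueue(25) -> [25]
dequeue()->25, []
enqueue(7) -> [7]
dequeue()->7, []
enqueue(13) -> [13]
enqueue(48) -> [13, 48]
dequeue()->13, [48]
enqueue(33) -> [48, 33]
enqueue(41) -> [48, 33, 41]

Final queue: [48, 33, 41]


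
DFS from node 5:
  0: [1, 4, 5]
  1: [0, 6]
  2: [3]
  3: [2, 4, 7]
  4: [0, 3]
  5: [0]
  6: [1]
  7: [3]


Visit 5, push [0]
Visit 0, push [4, 1]
Visit 1, push [6]
Visit 6, push []
Visit 4, push [3]
Visit 3, push [7, 2]
Visit 2, push []
Visit 7, push []

DFS order: [5, 0, 1, 6, 4, 3, 2, 7]


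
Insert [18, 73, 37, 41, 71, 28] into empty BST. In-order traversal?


Insert 18: root
Insert 73: R from 18
Insert 37: R from 18 -> L from 73
Insert 41: R from 18 -> L from 73 -> R from 37
Insert 71: R from 18 -> L from 73 -> R from 37 -> R from 41
Insert 28: R from 18 -> L from 73 -> L from 37

In-order: [18, 28, 37, 41, 71, 73]


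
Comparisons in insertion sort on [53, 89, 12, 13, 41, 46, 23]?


Algorithm: insertion sort
Input: [53, 89, 12, 13, 41, 46, 23]
Sorted: [12, 13, 23, 41, 46, 53, 89]

17


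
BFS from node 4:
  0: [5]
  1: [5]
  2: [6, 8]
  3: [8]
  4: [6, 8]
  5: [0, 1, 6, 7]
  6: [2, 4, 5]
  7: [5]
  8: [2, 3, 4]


Visit 4, enqueue [6, 8]
Visit 6, enqueue [2, 5]
Visit 8, enqueue [3]
Visit 2, enqueue []
Visit 5, enqueue [0, 1, 7]
Visit 3, enqueue []
Visit 0, enqueue []
Visit 1, enqueue []
Visit 7, enqueue []

BFS order: [4, 6, 8, 2, 5, 3, 0, 1, 7]


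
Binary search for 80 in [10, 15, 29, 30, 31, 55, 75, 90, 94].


Step 1: lo=0, hi=8, mid=4, val=31
Step 2: lo=5, hi=8, mid=6, val=75
Step 3: lo=7, hi=8, mid=7, val=90

Not found


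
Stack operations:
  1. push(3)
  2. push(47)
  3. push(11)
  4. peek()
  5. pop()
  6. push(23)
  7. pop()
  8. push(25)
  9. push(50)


push(3) -> [3]
push(47) -> [3, 47]
push(11) -> [3, 47, 11]
peek()->11
pop()->11, [3, 47]
push(23) -> [3, 47, 23]
pop()->23, [3, 47]
push(25) -> [3, 47, 25]
push(50) -> [3, 47, 25, 50]

Final stack: [3, 47, 25, 50]


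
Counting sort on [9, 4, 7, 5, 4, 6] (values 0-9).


Input: [9, 4, 7, 5, 4, 6]
Counts: [0, 0, 0, 0, 2, 1, 1, 1, 0, 1]

Sorted: [4, 4, 5, 6, 7, 9]


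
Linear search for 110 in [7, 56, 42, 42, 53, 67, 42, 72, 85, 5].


i=0: 7!=110
i=1: 56!=110
i=2: 42!=110
i=3: 42!=110
i=4: 53!=110
i=5: 67!=110
i=6: 42!=110
i=7: 72!=110
i=8: 85!=110
i=9: 5!=110

Not found, 10 comps


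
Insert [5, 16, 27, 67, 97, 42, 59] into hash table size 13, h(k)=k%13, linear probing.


Insert 5: h=5 -> slot 5
Insert 16: h=3 -> slot 3
Insert 27: h=1 -> slot 1
Insert 67: h=2 -> slot 2
Insert 97: h=6 -> slot 6
Insert 42: h=3, 1 probes -> slot 4
Insert 59: h=7 -> slot 7

Table: [None, 27, 67, 16, 42, 5, 97, 59, None, None, None, None, None]


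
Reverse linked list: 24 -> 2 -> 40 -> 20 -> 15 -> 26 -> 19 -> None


Step 1: curr=24, set curr.next=prev(None) | reversed so far: 24
Step 2: curr=2, set curr.next=prev(24) | reversed so far: 2 -> 24
Step 3: curr=40, set curr.next=prev(2) | reversed so far: 40 -> 2 -> 24
Step 4: curr=20, set curr.next=prev(40) | reversed so far: 20 -> 40 -> 2 -> 24
Step 5: curr=15, set curr.next=prev(20) | reversed so far: 15 -> 20 -> 40 -> 2 -> 24
Step 6: curr=26, set curr.next=prev(15) | reversed so far: 26 -> 15 -> 20 -> 40 -> 2 -> 24
Step 7: curr=19, set curr.next=prev(26) | reversed so far: 19 -> 26 -> 15 -> 20 -> 40 -> 2 -> 24

19 -> 26 -> 15 -> 20 -> 40 -> 2 -> 24 -> None


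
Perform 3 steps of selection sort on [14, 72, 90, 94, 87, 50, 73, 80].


Initial: [14, 72, 90, 94, 87, 50, 73, 80]
Step 1: min=14 at 0
  Swap: [14, 72, 90, 94, 87, 50, 73, 80]
Step 2: min=50 at 5
  Swap: [14, 50, 90, 94, 87, 72, 73, 80]
Step 3: min=72 at 5
  Swap: [14, 50, 72, 94, 87, 90, 73, 80]

After 3 steps: [14, 50, 72, 94, 87, 90, 73, 80]


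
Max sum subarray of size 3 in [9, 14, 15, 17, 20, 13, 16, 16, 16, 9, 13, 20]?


[0:3]: 38
[1:4]: 46
[2:5]: 52
[3:6]: 50
[4:7]: 49
[5:8]: 45
[6:9]: 48
[7:10]: 41
[8:11]: 38
[9:12]: 42

Max: 52 at [2:5]


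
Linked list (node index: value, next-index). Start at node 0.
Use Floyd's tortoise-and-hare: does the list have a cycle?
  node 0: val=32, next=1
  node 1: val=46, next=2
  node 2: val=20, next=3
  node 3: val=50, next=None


Floyd's tortoise (slow, +1) and hare (fast, +2):
  init: slow=0, fast=0
  step 1: slow=1, fast=2
  step 2: fast 2->3->None, no cycle

Cycle: no


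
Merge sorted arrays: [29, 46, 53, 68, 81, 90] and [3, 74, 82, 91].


Take 3 from B
Take 29 from A
Take 46 from A
Take 53 from A
Take 68 from A
Take 74 from B
Take 81 from A
Take 82 from B
Take 90 from A

Merged: [3, 29, 46, 53, 68, 74, 81, 82, 90, 91]


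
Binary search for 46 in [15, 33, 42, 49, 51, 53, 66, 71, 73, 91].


Step 1: lo=0, hi=9, mid=4, val=51
Step 2: lo=0, hi=3, mid=1, val=33
Step 3: lo=2, hi=3, mid=2, val=42
Step 4: lo=3, hi=3, mid=3, val=49

Not found


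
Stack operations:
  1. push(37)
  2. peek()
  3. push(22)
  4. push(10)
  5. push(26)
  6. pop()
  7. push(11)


push(37) -> [37]
peek()->37
push(22) -> [37, 22]
push(10) -> [37, 22, 10]
push(26) -> [37, 22, 10, 26]
pop()->26, [37, 22, 10]
push(11) -> [37, 22, 10, 11]

Final stack: [37, 22, 10, 11]


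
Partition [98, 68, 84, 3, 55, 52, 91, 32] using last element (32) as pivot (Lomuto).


Pivot: 32
  3 <= 32: swap -> [3, 68, 84, 98, 55, 52, 91, 32]
Place pivot at 1: [3, 32, 84, 98, 55, 52, 91, 68]

Partitioned: [3, 32, 84, 98, 55, 52, 91, 68]


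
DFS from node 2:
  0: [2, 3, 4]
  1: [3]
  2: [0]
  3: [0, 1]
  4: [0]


Visit 2, push [0]
Visit 0, push [4, 3]
Visit 3, push [1]
Visit 1, push []
Visit 4, push []

DFS order: [2, 0, 3, 1, 4]


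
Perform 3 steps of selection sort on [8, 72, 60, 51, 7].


Initial: [8, 72, 60, 51, 7]
Step 1: min=7 at 4
  Swap: [7, 72, 60, 51, 8]
Step 2: min=8 at 4
  Swap: [7, 8, 60, 51, 72]
Step 3: min=51 at 3
  Swap: [7, 8, 51, 60, 72]

After 3 steps: [7, 8, 51, 60, 72]


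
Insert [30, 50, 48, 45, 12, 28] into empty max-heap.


Insert 30: [30]
Insert 50: [50, 30]
Insert 48: [50, 30, 48]
Insert 45: [50, 45, 48, 30]
Insert 12: [50, 45, 48, 30, 12]
Insert 28: [50, 45, 48, 30, 12, 28]

Final heap: [50, 45, 48, 30, 12, 28]


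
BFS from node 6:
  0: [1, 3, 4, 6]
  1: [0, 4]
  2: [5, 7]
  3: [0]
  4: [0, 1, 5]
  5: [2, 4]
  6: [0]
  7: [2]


Visit 6, enqueue [0]
Visit 0, enqueue [1, 3, 4]
Visit 1, enqueue []
Visit 3, enqueue []
Visit 4, enqueue [5]
Visit 5, enqueue [2]
Visit 2, enqueue [7]
Visit 7, enqueue []

BFS order: [6, 0, 1, 3, 4, 5, 2, 7]


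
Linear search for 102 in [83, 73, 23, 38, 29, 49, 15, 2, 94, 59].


i=0: 83!=102
i=1: 73!=102
i=2: 23!=102
i=3: 38!=102
i=4: 29!=102
i=5: 49!=102
i=6: 15!=102
i=7: 2!=102
i=8: 94!=102
i=9: 59!=102

Not found, 10 comps


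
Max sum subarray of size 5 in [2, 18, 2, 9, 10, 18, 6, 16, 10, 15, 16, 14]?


[0:5]: 41
[1:6]: 57
[2:7]: 45
[3:8]: 59
[4:9]: 60
[5:10]: 65
[6:11]: 63
[7:12]: 71

Max: 71 at [7:12]


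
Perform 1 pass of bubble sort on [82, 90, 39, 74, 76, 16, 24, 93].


Initial: [82, 90, 39, 74, 76, 16, 24, 93]
Pass 1: [82, 39, 74, 76, 16, 24, 90, 93] (5 swaps)

After 1 pass: [82, 39, 74, 76, 16, 24, 90, 93]
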